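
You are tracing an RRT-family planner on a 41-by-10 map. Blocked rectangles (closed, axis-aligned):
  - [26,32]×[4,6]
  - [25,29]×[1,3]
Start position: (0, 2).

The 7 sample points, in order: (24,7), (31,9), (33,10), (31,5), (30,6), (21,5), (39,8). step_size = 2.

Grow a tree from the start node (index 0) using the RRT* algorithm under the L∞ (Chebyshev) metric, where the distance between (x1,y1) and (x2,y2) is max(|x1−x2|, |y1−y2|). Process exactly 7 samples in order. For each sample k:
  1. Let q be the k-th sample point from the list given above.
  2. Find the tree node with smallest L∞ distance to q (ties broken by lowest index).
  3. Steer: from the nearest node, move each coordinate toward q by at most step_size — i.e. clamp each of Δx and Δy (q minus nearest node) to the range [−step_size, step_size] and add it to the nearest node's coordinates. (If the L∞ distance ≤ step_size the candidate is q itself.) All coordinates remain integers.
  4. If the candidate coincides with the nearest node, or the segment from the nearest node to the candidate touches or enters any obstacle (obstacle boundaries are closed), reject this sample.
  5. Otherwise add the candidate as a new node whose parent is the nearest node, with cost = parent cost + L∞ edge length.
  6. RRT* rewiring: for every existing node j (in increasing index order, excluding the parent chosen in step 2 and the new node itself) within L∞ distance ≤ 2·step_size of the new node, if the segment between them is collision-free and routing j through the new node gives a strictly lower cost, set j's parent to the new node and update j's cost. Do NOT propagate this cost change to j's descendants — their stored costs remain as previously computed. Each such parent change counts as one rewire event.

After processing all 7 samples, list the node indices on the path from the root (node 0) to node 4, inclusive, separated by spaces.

Path: 0 1 2 3 4

1. q=(24,7) nearest=0 d=24 new=(2,4) → add node 1 parent=0 cost=2
2. q=(31,9) nearest=1 d=29 new=(4,6) → add node 2 parent=1 cost=4
3. q=(33,10) nearest=2 d=29 new=(6,8) → add node 3 parent=2 cost=6
4. q=(31,5) nearest=3 d=25 new=(8,6) → add node 4 parent=3 cost=8
5. q=(30,6) nearest=4 d=22 new=(10,6) → add node 5 parent=4 cost=10
6. q=(21,5) nearest=5 d=11 new=(12,5) → add node 6 parent=5 cost=12
7. q=(39,8) nearest=6 d=27 new=(14,7) → add node 7 parent=6 cost=14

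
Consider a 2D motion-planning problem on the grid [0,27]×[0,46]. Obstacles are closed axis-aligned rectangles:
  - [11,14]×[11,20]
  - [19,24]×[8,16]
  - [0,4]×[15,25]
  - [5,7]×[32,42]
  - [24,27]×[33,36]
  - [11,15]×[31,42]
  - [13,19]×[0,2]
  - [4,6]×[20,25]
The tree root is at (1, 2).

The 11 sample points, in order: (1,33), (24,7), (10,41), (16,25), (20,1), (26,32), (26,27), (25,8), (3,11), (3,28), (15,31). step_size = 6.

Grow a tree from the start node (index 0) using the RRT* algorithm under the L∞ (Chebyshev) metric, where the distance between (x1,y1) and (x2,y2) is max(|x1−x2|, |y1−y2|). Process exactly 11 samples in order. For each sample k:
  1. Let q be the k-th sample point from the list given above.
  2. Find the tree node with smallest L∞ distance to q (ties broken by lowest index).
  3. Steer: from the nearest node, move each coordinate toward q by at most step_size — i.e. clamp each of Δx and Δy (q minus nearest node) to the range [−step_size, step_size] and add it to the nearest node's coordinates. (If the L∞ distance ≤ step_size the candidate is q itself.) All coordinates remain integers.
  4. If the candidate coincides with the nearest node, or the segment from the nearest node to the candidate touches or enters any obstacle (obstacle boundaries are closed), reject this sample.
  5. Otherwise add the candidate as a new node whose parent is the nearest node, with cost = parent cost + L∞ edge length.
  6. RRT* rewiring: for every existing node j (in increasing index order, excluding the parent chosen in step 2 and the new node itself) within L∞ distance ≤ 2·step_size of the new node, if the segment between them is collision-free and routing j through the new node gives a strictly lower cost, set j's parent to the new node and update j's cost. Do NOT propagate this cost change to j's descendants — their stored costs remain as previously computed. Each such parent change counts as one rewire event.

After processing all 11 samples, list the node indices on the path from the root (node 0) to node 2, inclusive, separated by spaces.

Path: 0 2

1. q=(1,33) nearest=0 d=31 new=(1,8) → add node 1 parent=0 cost=6
2. q=(24,7) nearest=0 d=23 new=(7,7) → add node 2 parent=0 cost=6
3. q=(10,41) nearest=1 d=33 new=(7,14) → add node 3 parent=1 cost=12
4. q=(16,25) nearest=3 d=11 new=(13,20) → blocked by [11,14]×[11,20], reject
5. q=(20,1) nearest=2 d=13 new=(13,1) → blocked by [13,19]×[0,2], reject
6. q=(26,32) nearest=3 d=19 new=(13,20) → blocked by [11,14]×[11,20], reject
7. q=(26,27) nearest=3 d=19 new=(13,20) → blocked by [11,14]×[11,20], reject
8. q=(25,8) nearest=2 d=18 new=(13,8) → add node 4 parent=2 cost=12
9. q=(3,11) nearest=1 d=3 new=(3,11) → add node 5 parent=1 cost=9
10. q=(3,28) nearest=3 d=14 new=(3,20) → blocked by [0,4]×[15,25], reject
11. q=(15,31) nearest=3 d=17 new=(13,20) → blocked by [11,14]×[11,20], reject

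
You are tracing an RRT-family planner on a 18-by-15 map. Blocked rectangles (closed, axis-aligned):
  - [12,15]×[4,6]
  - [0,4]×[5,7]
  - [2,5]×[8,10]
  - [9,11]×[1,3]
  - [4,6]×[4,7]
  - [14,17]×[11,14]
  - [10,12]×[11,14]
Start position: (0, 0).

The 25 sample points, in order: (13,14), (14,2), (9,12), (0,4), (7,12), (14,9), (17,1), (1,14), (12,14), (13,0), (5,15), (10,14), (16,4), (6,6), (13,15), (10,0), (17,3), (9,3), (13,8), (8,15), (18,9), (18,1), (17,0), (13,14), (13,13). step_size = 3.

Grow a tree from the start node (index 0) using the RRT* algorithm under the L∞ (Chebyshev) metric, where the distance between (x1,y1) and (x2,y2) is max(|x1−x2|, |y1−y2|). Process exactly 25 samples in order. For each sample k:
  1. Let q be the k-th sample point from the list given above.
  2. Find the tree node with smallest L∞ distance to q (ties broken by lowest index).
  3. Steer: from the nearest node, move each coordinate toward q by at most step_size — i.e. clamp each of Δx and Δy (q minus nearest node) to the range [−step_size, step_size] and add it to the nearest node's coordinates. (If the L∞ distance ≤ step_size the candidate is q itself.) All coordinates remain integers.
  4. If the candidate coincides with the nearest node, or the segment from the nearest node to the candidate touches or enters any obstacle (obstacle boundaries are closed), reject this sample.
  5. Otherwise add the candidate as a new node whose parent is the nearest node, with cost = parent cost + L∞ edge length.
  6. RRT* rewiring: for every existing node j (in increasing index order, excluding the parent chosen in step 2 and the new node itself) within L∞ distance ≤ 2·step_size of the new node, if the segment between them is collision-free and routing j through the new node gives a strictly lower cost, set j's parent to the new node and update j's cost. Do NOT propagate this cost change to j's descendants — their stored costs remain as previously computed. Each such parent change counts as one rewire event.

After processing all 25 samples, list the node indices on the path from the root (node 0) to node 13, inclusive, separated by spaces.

Path: 0 1 2 4 9 12 13

1. q=(13,14) nearest=0 d=14 new=(3,3) → add node 1 parent=0 cost=3
2. q=(14,2) nearest=1 d=11 new=(6,2) → add node 2 parent=1 cost=6
3. q=(9,12) nearest=1 d=9 new=(6,6) → blocked by [4,6]×[4,7], reject
4. q=(0,4) nearest=1 d=3 new=(0,4) → add node 3 parent=1 cost=6
5. q=(7,12) nearest=3 d=8 new=(3,7) → blocked by [0,4]×[5,7], reject
6. q=(14,9) nearest=2 d=8 new=(9,5) → add node 4 parent=2 cost=9
7. q=(17,1) nearest=4 d=8 new=(12,2) → blocked by [9,11]×[1,3], reject
8. q=(1,14) nearest=4 d=9 new=(6,8) → add node 5 parent=4 cost=12
9. q=(12,14) nearest=5 d=6 new=(9,11) → add node 6 parent=5 cost=15
10. q=(13,0) nearest=4 d=5 new=(12,2) → blocked by [9,11]×[1,3], reject
11. q=(5,15) nearest=6 d=4 new=(6,14) → add node 7 parent=6 cost=18
12. q=(10,14) nearest=6 d=3 new=(10,14) → blocked by [10,12]×[11,14], reject
13. q=(16,4) nearest=4 d=7 new=(12,4) → blocked by [12,15]×[4,6], reject
14. q=(6,6) nearest=5 d=2 new=(6,6) → blocked by [4,6]×[4,7], reject
15. q=(13,15) nearest=6 d=4 new=(12,14) → blocked by [10,12]×[11,14], reject
16. q=(10,0) nearest=2 d=4 new=(9,0) → add node 8 parent=2 cost=9
17. q=(17,3) nearest=4 d=8 new=(12,3) → add node 9 parent=4 cost=12
18. q=(9,3) nearest=4 d=2 new=(9,3) → blocked by [9,11]×[1,3], reject
19. q=(13,8) nearest=4 d=4 new=(12,8) → add node 10 parent=4 cost=12
20. q=(8,15) nearest=7 d=2 new=(8,15) → add node 11 parent=7 cost=20
21. q=(18,9) nearest=9 d=6 new=(15,6) → blocked by [12,15]×[4,6], reject
22. q=(18,1) nearest=9 d=6 new=(15,1) → add node 12 parent=9 cost=15
23. q=(17,0) nearest=12 d=2 new=(17,0) → add node 13 parent=12 cost=17
24. q=(13,14) nearest=6 d=4 new=(12,14) → blocked by [10,12]×[11,14], reject
25. q=(13,13) nearest=6 d=4 new=(12,13) → blocked by [10,12]×[11,14], reject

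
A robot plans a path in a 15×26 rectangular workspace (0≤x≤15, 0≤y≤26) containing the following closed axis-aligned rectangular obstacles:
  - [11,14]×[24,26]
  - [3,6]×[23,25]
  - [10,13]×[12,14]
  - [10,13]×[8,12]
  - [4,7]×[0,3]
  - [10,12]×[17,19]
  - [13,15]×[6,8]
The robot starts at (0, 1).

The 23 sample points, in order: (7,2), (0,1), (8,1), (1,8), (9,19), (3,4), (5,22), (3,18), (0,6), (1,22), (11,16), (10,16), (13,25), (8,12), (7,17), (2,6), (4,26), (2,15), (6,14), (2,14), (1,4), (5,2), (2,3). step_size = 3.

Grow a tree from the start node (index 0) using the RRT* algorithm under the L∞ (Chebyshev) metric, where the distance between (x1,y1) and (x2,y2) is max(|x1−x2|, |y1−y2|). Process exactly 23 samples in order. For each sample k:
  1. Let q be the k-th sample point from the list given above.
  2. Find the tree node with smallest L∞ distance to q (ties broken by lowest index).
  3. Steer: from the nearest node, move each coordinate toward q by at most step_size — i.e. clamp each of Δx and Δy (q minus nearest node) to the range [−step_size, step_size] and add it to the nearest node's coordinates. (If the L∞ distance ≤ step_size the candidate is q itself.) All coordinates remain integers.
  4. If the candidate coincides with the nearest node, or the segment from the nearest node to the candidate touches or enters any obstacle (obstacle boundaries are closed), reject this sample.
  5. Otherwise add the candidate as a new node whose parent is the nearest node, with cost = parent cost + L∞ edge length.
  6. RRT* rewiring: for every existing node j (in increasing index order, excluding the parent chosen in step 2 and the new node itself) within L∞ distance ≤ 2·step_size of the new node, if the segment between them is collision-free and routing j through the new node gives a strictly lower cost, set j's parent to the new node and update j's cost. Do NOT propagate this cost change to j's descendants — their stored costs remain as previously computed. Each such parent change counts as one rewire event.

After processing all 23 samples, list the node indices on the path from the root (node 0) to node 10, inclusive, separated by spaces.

Path: 0 1 2 3 5 9 10

1. q=(7,2) nearest=0 d=7 new=(3,2) → add node 1 parent=0 cost=3
2. q=(0,1) nearest=0 d=0 → coincident, reject
3. q=(8,1) nearest=1 d=5 new=(6,1) → blocked by [4,7]×[0,3], reject
4. q=(1,8) nearest=1 d=6 new=(1,5) → add node 2 parent=1 cost=6
5. q=(9,19) nearest=2 d=14 new=(4,8) → add node 3 parent=2 cost=9
6. q=(3,4) nearest=1 d=2 new=(3,4) → add node 4 parent=1 cost=5
7. q=(5,22) nearest=3 d=14 new=(5,11) → add node 5 parent=3 cost=12
8. q=(3,18) nearest=5 d=7 new=(3,14) → add node 6 parent=5 cost=15
9. q=(0,6) nearest=2 d=1 new=(0,6) → add node 7 parent=2 cost=7
10. q=(1,22) nearest=6 d=8 new=(1,17) → add node 8 parent=6 cost=18
11. q=(11,16) nearest=5 d=6 new=(8,14) → add node 9 parent=5 cost=15
12. q=(10,16) nearest=9 d=2 new=(10,16) → add node 10 parent=9 cost=17
13. q=(13,25) nearest=10 d=9 new=(13,19) → blocked by [10,12]×[17,19], reject
14. q=(8,12) nearest=9 d=2 new=(8,12) → add node 11 parent=9 cost=17
15. q=(7,17) nearest=9 d=3 new=(7,17) → add node 12 parent=9 cost=18
16. q=(2,6) nearest=2 d=1 new=(2,6) → add node 13 parent=2 cost=7; rewire 11→13 (13<17)
17. q=(4,26) nearest=8 d=9 new=(4,20) → add node 14 parent=8 cost=21
18. q=(2,15) nearest=6 d=1 new=(2,15) → add node 15 parent=6 cost=16
19. q=(6,14) nearest=9 d=2 new=(6,14) → add node 16 parent=9 cost=17
20. q=(2,14) nearest=6 d=1 new=(2,14) → add node 17 parent=6 cost=16
21. q=(1,4) nearest=2 d=1 new=(1,4) → add node 18 parent=2 cost=7
22. q=(5,2) nearest=1 d=2 new=(5,2) → blocked by [4,7]×[0,3], reject
23. q=(2,3) nearest=1 d=1 new=(2,3) → add node 19 parent=1 cost=4; rewire 18→19 (5<7)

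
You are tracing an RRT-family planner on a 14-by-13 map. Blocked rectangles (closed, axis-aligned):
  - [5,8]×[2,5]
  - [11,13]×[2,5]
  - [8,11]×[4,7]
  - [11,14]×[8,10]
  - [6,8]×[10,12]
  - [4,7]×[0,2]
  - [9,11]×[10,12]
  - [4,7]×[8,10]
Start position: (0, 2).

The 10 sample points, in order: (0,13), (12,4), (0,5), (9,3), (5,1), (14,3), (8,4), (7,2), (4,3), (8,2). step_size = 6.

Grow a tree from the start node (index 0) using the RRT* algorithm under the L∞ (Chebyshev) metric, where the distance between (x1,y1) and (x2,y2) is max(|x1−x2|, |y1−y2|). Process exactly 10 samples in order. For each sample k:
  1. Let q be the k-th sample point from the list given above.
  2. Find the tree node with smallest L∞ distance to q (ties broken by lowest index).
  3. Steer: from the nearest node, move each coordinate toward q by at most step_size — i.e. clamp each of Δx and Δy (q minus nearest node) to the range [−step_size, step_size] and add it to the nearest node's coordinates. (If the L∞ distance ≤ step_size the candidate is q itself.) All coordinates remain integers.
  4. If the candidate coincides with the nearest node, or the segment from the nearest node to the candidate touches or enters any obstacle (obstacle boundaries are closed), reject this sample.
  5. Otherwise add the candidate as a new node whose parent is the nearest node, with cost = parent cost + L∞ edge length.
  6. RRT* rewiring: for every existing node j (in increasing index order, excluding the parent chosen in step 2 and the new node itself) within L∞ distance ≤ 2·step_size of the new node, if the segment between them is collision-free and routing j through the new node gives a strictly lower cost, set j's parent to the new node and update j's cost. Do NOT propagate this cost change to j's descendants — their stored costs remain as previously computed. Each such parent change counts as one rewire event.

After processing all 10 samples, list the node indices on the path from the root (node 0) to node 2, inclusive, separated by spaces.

Path: 0 2

1. q=(0,13) nearest=0 d=11 new=(0,8) → add node 1 parent=0 cost=6
2. q=(12,4) nearest=0 d=12 new=(6,4) → blocked by [5,8]×[2,5], reject
3. q=(0,5) nearest=0 d=3 new=(0,5) → add node 2 parent=0 cost=3
4. q=(9,3) nearest=0 d=9 new=(6,3) → blocked by [5,8]×[2,5], reject
5. q=(5,1) nearest=0 d=5 new=(5,1) → blocked by [4,7]×[0,2], reject
6. q=(14,3) nearest=0 d=14 new=(6,3) → blocked by [5,8]×[2,5], reject
7. q=(8,4) nearest=0 d=8 new=(6,4) → blocked by [5,8]×[2,5], reject
8. q=(7,2) nearest=0 d=7 new=(6,2) → blocked by [5,8]×[2,5], reject
9. q=(4,3) nearest=0 d=4 new=(4,3) → add node 3 parent=0 cost=4
10. q=(8,2) nearest=3 d=4 new=(8,2) → blocked by [5,8]×[2,5], reject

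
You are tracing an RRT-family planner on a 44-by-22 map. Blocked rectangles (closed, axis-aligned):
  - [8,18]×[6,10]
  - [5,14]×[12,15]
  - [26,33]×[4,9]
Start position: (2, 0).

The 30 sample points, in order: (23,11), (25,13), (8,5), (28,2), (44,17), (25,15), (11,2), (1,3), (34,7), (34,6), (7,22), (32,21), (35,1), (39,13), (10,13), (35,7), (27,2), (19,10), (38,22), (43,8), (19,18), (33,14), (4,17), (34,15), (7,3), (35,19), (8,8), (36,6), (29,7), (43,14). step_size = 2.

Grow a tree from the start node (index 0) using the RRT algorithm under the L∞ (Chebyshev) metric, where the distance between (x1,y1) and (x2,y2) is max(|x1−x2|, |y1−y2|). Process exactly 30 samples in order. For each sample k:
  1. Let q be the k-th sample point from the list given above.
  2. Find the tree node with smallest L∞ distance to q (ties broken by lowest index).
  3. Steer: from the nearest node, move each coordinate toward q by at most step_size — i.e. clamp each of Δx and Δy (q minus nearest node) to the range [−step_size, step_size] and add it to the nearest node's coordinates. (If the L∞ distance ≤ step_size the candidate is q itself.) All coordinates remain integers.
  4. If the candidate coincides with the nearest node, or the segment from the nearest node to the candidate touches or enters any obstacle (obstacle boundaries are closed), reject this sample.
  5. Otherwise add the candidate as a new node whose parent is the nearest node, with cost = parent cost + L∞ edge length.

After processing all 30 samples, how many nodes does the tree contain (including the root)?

1. q=(23,11) nearest=0 d=21 new=(4,2) → add node 1 parent=0 cost=2
2. q=(25,13) nearest=1 d=21 new=(6,4) → add node 2 parent=1 cost=4
3. q=(8,5) nearest=2 d=2 new=(8,5) → add node 3 parent=2 cost=6
4. q=(28,2) nearest=3 d=20 new=(10,3) → add node 4 parent=3 cost=8
5. q=(44,17) nearest=4 d=34 new=(12,5) → add node 5 parent=4 cost=10
6. q=(25,15) nearest=5 d=13 new=(14,7) → blocked by [8,18]×[6,10], reject
7. q=(11,2) nearest=4 d=1 new=(11,2) → add node 6 parent=4 cost=9
8. q=(1,3) nearest=0 d=3 new=(1,2) → add node 7 parent=0 cost=2
9. q=(34,7) nearest=5 d=22 new=(14,7) → blocked by [8,18]×[6,10], reject
10. q=(34,6) nearest=5 d=22 new=(14,6) → blocked by [8,18]×[6,10], reject
11. q=(7,22) nearest=3 d=17 new=(7,7) → add node 8 parent=3 cost=8
12. q=(32,21) nearest=5 d=20 new=(14,7) → blocked by [8,18]×[6,10], reject
13. q=(35,1) nearest=5 d=23 new=(14,3) → add node 9 parent=5 cost=12
14. q=(39,13) nearest=9 d=25 new=(16,5) → add node 10 parent=9 cost=14
15. q=(10,13) nearest=8 d=6 new=(9,9) → blocked by [8,18]×[6,10], reject
16. q=(35,7) nearest=10 d=19 new=(18,7) → blocked by [8,18]×[6,10], reject
17. q=(27,2) nearest=10 d=11 new=(18,3) → add node 11 parent=10 cost=16
18. q=(19,10) nearest=10 d=5 new=(18,7) → blocked by [8,18]×[6,10], reject
19. q=(38,22) nearest=11 d=20 new=(20,5) → add node 12 parent=11 cost=18
20. q=(43,8) nearest=12 d=23 new=(22,7) → add node 13 parent=12 cost=20
21. q=(19,18) nearest=13 d=11 new=(20,9) → add node 14 parent=13 cost=22
22. q=(33,14) nearest=13 d=11 new=(24,9) → add node 15 parent=13 cost=22
23. q=(4,17) nearest=8 d=10 new=(5,9) → add node 16 parent=8 cost=10
24. q=(34,15) nearest=15 d=10 new=(26,11) → add node 17 parent=15 cost=24
25. q=(7,3) nearest=2 d=1 new=(7,3) → add node 18 parent=2 cost=5
26. q=(35,19) nearest=17 d=9 new=(28,13) → add node 19 parent=17 cost=26
27. q=(8,8) nearest=8 d=1 new=(8,8) → blocked by [8,18]×[6,10], reject
28. q=(36,6) nearest=19 d=8 new=(30,11) → add node 20 parent=19 cost=28
29. q=(29,7) nearest=17 d=4 new=(28,9) → blocked by [26,33]×[4,9], reject
30. q=(43,14) nearest=20 d=13 new=(32,13) → add node 21 parent=20 cost=30

Node count: 22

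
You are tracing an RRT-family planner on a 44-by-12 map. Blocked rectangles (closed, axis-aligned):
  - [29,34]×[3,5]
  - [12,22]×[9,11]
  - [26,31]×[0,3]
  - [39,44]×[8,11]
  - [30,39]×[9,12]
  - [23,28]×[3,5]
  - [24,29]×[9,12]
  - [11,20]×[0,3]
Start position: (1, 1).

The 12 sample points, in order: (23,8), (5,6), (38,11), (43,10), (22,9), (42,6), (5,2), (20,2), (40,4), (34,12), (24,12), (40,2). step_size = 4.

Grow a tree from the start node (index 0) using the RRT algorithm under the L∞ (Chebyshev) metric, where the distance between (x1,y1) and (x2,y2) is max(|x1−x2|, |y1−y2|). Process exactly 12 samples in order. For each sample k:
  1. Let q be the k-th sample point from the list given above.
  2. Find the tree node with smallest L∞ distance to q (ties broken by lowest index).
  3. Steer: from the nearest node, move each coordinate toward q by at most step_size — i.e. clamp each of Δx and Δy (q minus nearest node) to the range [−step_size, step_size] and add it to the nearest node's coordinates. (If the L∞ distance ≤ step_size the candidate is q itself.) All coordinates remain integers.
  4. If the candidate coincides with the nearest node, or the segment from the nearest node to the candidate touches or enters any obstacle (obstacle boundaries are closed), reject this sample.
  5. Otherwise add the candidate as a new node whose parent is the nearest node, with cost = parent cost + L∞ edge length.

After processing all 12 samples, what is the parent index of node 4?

Parent of node 4: 3

1. q=(23,8) nearest=0 d=22 new=(5,5) → add node 1 parent=0 cost=4
2. q=(5,6) nearest=1 d=1 new=(5,6) → add node 2 parent=1 cost=5
3. q=(38,11) nearest=1 d=33 new=(9,9) → add node 3 parent=1 cost=8
4. q=(43,10) nearest=3 d=34 new=(13,10) → blocked by [12,22]×[9,11], reject
5. q=(22,9) nearest=3 d=13 new=(13,9) → blocked by [12,22]×[9,11], reject
6. q=(42,6) nearest=3 d=33 new=(13,6) → add node 4 parent=3 cost=12
7. q=(5,2) nearest=1 d=3 new=(5,2) → add node 5 parent=1 cost=7
8. q=(20,2) nearest=4 d=7 new=(17,2) → blocked by [11,20]×[0,3], reject
9. q=(40,4) nearest=4 d=27 new=(17,4) → add node 6 parent=4 cost=16
10. q=(34,12) nearest=6 d=17 new=(21,8) → add node 7 parent=6 cost=20
11. q=(24,12) nearest=7 d=4 new=(24,12) → blocked by [12,22]×[9,11], reject
12. q=(40,2) nearest=7 d=19 new=(25,4) → blocked by [23,28]×[3,5], reject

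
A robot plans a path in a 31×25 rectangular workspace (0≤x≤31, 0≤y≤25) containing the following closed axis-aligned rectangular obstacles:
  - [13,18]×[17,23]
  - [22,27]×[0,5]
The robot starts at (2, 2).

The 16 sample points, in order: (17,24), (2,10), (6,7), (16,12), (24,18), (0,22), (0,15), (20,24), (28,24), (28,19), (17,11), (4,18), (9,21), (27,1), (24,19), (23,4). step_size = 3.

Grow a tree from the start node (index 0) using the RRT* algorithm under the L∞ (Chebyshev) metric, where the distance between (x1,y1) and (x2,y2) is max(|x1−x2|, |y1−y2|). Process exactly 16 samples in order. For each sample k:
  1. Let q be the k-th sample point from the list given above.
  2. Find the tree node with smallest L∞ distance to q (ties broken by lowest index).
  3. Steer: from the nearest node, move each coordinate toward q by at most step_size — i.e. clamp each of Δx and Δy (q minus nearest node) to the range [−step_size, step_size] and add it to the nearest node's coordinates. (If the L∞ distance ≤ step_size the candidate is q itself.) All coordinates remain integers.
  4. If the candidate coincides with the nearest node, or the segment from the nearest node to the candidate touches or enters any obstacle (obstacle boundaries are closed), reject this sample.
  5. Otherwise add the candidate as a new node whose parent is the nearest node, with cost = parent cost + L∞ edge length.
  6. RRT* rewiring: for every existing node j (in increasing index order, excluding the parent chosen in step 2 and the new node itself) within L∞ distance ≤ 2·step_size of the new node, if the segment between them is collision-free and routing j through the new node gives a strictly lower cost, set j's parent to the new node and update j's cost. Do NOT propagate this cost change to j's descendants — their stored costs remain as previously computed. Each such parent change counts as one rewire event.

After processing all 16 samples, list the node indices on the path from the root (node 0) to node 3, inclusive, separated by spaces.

Path: 0 1 3

1. q=(17,24) nearest=0 d=22 new=(5,5) → add node 1 parent=0 cost=3
2. q=(2,10) nearest=1 d=5 new=(2,8) → add node 2 parent=1 cost=6
3. q=(6,7) nearest=1 d=2 new=(6,7) → add node 3 parent=1 cost=5
4. q=(16,12) nearest=3 d=10 new=(9,10) → add node 4 parent=3 cost=8
5. q=(24,18) nearest=4 d=15 new=(12,13) → add node 5 parent=4 cost=11
6. q=(0,22) nearest=4 d=12 new=(6,13) → add node 6 parent=4 cost=11
7. q=(0,15) nearest=6 d=6 new=(3,15) → add node 7 parent=6 cost=14
8. q=(20,24) nearest=5 d=11 new=(15,16) → add node 8 parent=5 cost=14
9. q=(28,24) nearest=8 d=13 new=(18,19) → blocked by [13,18]×[17,23], reject
10. q=(28,19) nearest=8 d=13 new=(18,19) → blocked by [13,18]×[17,23], reject
11. q=(17,11) nearest=5 d=5 new=(15,11) → add node 9 parent=5 cost=14
12. q=(4,18) nearest=7 d=3 new=(4,18) → add node 10 parent=7 cost=17
13. q=(9,21) nearest=10 d=5 new=(7,21) → add node 11 parent=10 cost=20
14. q=(27,1) nearest=9 d=12 new=(18,8) → add node 12 parent=9 cost=17
15. q=(24,19) nearest=8 d=9 new=(18,19) → blocked by [13,18]×[17,23], reject
16. q=(23,4) nearest=12 d=5 new=(21,5) → add node 13 parent=12 cost=20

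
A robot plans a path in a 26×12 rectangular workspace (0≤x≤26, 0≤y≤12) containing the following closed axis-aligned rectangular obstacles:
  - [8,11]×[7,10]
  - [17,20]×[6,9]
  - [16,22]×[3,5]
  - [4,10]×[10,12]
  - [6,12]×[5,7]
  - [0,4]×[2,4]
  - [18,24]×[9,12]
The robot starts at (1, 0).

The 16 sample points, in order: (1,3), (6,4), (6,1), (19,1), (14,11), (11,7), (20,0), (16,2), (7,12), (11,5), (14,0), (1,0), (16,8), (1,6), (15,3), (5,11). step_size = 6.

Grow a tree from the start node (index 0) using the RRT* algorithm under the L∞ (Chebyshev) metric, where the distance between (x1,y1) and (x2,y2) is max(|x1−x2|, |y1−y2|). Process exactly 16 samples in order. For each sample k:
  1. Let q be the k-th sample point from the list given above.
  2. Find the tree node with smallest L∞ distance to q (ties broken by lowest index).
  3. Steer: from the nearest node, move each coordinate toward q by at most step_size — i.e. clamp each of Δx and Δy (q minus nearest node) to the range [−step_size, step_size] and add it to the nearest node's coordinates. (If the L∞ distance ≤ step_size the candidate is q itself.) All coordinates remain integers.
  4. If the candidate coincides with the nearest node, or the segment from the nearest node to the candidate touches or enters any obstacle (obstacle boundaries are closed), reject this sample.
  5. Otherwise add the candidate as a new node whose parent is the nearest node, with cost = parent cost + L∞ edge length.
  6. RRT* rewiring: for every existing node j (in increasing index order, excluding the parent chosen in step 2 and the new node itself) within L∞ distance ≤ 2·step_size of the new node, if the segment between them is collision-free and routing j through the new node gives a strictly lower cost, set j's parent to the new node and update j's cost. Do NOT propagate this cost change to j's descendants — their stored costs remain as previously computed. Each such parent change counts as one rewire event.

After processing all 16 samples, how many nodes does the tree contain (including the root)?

1. q=(1,3) nearest=0 d=3 new=(1,3) → blocked by [0,4]×[2,4], reject
2. q=(6,4) nearest=0 d=5 new=(6,4) → blocked by [0,4]×[2,4], reject
3. q=(6,1) nearest=0 d=5 new=(6,1) → add node 1 parent=0 cost=5
4. q=(19,1) nearest=1 d=13 new=(12,1) → add node 2 parent=1 cost=11
5. q=(14,11) nearest=1 d=10 new=(12,7) → blocked by [6,12]×[5,7], reject
6. q=(11,7) nearest=1 d=6 new=(11,7) → blocked by [8,11]×[7,10], reject
7. q=(20,0) nearest=2 d=8 new=(18,0) → add node 3 parent=2 cost=17
8. q=(16,2) nearest=3 d=2 new=(16,2) → add node 4 parent=3 cost=19
9. q=(7,12) nearest=4 d=10 new=(10,8) → blocked by [8,11]×[7,10], reject
10. q=(11,5) nearest=2 d=4 new=(11,5) → blocked by [6,12]×[5,7], reject
11. q=(14,0) nearest=2 d=2 new=(14,0) → add node 5 parent=2 cost=13; rewire 4→5 (15<19)
12. q=(1,0) nearest=0 d=0 → coincident, reject
13. q=(16,8) nearest=4 d=6 new=(16,8) → blocked by [16,22]×[3,5], reject
14. q=(1,6) nearest=1 d=5 new=(1,6) → blocked by [0,4]×[2,4], reject
15. q=(15,3) nearest=4 d=1 new=(15,3) → add node 6 parent=4 cost=16
16. q=(5,11) nearest=1 d=10 new=(5,7) → add node 7 parent=1 cost=11

Node count: 8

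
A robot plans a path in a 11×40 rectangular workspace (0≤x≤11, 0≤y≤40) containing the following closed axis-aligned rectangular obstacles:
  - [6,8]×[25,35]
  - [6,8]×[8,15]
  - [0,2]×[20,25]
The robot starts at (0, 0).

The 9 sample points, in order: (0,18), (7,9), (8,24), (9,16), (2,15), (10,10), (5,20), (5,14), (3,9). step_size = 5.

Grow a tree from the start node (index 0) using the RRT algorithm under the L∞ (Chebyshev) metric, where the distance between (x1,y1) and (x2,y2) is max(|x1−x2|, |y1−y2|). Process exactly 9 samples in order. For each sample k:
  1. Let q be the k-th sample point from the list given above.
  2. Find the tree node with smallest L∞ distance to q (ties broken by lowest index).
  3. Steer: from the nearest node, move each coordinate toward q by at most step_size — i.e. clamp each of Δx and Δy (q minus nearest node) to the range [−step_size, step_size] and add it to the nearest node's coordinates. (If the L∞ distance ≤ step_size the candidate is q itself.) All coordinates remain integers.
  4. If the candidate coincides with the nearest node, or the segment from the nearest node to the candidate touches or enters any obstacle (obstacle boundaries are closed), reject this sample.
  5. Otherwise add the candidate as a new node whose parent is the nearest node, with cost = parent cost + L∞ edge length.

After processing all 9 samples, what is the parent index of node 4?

1. q=(0,18) nearest=0 d=18 new=(0,5) → add node 1 parent=0 cost=5
2. q=(7,9) nearest=1 d=7 new=(5,9) → add node 2 parent=1 cost=10
3. q=(8,24) nearest=2 d=15 new=(8,14) → blocked by [6,8]×[8,15], reject
4. q=(9,16) nearest=2 d=7 new=(9,14) → blocked by [6,8]×[8,15], reject
5. q=(2,15) nearest=2 d=6 new=(2,14) → add node 3 parent=2 cost=15
6. q=(10,10) nearest=2 d=5 new=(10,10) → blocked by [6,8]×[8,15], reject
7. q=(5,20) nearest=3 d=6 new=(5,19) → add node 4 parent=3 cost=20
8. q=(5,14) nearest=3 d=3 new=(5,14) → add node 5 parent=3 cost=18
9. q=(3,9) nearest=2 d=2 new=(3,9) → add node 6 parent=2 cost=12

Parent of node 4: 3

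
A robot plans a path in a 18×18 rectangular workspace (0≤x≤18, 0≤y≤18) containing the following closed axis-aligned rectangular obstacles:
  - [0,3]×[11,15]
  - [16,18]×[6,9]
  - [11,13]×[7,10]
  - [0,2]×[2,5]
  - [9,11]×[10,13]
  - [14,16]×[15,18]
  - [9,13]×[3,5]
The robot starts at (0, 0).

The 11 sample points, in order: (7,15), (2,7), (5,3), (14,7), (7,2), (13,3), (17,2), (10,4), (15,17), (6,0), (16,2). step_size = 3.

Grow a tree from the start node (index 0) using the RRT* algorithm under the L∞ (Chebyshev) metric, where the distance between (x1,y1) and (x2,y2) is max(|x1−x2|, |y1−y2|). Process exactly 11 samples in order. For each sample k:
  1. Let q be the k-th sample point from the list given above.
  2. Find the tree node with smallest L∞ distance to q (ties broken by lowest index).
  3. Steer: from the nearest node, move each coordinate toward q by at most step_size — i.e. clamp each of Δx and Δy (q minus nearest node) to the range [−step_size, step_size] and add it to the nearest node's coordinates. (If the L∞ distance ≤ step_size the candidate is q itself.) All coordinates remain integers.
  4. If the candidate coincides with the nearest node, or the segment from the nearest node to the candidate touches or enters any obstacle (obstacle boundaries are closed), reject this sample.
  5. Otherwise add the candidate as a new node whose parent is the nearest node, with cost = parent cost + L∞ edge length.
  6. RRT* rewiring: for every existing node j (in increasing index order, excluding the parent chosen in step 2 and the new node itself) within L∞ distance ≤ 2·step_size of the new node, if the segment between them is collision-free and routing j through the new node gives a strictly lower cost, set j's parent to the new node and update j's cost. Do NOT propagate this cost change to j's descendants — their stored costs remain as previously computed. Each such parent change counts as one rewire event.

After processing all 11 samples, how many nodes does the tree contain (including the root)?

Node count: 7

1. q=(7,15) nearest=0 d=15 new=(3,3) → blocked by [0,2]×[2,5], reject
2. q=(2,7) nearest=0 d=7 new=(2,3) → blocked by [0,2]×[2,5], reject
3. q=(5,3) nearest=0 d=5 new=(3,3) → blocked by [0,2]×[2,5], reject
4. q=(14,7) nearest=0 d=14 new=(3,3) → blocked by [0,2]×[2,5], reject
5. q=(7,2) nearest=0 d=7 new=(3,2) → add node 1 parent=0 cost=3
6. q=(13,3) nearest=1 d=10 new=(6,3) → add node 2 parent=1 cost=6
7. q=(17,2) nearest=2 d=11 new=(9,2) → add node 3 parent=2 cost=9
8. q=(10,4) nearest=3 d=2 new=(10,4) → blocked by [9,13]×[3,5], reject
9. q=(15,17) nearest=2 d=14 new=(9,6) → add node 4 parent=2 cost=9
10. q=(6,0) nearest=1 d=3 new=(6,0) → add node 5 parent=1 cost=6
11. q=(16,2) nearest=3 d=7 new=(12,2) → add node 6 parent=3 cost=12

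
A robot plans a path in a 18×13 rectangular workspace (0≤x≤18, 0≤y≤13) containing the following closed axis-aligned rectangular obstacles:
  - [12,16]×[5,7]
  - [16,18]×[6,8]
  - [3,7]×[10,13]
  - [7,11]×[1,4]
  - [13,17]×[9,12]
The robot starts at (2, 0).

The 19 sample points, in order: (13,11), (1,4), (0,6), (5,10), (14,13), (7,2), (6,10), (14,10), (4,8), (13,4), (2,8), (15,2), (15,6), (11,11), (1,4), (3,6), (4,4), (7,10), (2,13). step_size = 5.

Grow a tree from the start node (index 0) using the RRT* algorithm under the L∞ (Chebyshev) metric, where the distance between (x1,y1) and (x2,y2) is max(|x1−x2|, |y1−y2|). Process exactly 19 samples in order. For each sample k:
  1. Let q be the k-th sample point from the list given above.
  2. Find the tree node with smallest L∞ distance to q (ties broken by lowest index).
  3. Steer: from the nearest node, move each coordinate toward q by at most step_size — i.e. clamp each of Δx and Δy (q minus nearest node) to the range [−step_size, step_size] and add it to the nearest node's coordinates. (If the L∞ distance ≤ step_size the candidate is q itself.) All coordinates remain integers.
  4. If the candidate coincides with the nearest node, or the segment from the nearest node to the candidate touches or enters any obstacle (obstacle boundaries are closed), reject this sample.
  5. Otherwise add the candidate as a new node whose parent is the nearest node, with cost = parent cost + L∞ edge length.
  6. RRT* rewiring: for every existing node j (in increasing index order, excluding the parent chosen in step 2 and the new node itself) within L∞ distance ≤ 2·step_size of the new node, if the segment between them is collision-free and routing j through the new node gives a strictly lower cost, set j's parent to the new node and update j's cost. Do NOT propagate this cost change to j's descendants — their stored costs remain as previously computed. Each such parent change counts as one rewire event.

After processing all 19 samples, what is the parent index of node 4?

Parent of node 4: 1

1. q=(13,11) nearest=0 d=11 new=(7,5) → add node 1 parent=0 cost=5
2. q=(1,4) nearest=0 d=4 new=(1,4) → add node 2 parent=0 cost=4
3. q=(0,6) nearest=2 d=2 new=(0,6) → add node 3 parent=2 cost=6
4. q=(5,10) nearest=1 d=5 new=(5,10) → blocked by [3,7]×[10,13], reject
5. q=(14,13) nearest=1 d=8 new=(12,10) → add node 4 parent=1 cost=10
6. q=(7,2) nearest=1 d=3 new=(7,2) → blocked by [7,11]×[1,4], reject
7. q=(6,10) nearest=1 d=5 new=(6,10) → blocked by [3,7]×[10,13], reject
8. q=(14,10) nearest=4 d=2 new=(14,10) → blocked by [13,17]×[9,12], reject
9. q=(4,8) nearest=1 d=3 new=(4,8) → add node 5 parent=1 cost=8
10. q=(13,4) nearest=1 d=6 new=(12,4) → add node 6 parent=1 cost=10
11. q=(2,8) nearest=3 d=2 new=(2,8) → add node 7 parent=3 cost=8
12. q=(15,2) nearest=6 d=3 new=(15,2) → add node 8 parent=6 cost=13
13. q=(15,6) nearest=6 d=3 new=(15,6) → blocked by [12,16]×[5,7], reject
14. q=(11,11) nearest=4 d=1 new=(11,11) → add node 9 parent=4 cost=11
15. q=(1,4) nearest=2 d=0 → coincident, reject
16. q=(3,6) nearest=2 d=2 new=(3,6) → add node 10 parent=2 cost=6
17. q=(4,4) nearest=10 d=2 new=(4,4) → add node 11 parent=10 cost=8
18. q=(7,10) nearest=5 d=3 new=(7,10) → blocked by [3,7]×[10,13], reject
19. q=(2,13) nearest=5 d=5 new=(2,13) → blocked by [3,7]×[10,13], reject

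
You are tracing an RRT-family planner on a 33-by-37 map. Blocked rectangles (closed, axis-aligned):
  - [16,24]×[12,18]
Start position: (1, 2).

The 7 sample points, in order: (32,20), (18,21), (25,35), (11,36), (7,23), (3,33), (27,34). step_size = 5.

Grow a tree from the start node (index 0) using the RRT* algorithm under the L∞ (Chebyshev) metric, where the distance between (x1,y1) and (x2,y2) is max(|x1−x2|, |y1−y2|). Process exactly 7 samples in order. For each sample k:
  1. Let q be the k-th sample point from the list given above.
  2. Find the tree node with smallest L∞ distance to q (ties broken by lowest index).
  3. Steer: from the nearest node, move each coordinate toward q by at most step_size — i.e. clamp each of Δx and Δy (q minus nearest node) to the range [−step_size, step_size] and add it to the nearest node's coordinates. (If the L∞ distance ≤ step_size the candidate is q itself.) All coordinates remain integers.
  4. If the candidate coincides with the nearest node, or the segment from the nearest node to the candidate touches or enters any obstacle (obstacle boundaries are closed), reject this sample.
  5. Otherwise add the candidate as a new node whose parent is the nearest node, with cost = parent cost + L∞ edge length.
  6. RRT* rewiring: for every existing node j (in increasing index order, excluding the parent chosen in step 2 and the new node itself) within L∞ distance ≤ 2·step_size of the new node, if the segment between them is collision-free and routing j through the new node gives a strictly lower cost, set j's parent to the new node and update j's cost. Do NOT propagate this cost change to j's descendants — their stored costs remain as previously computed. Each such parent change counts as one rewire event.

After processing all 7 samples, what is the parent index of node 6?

1. q=(32,20) nearest=0 d=31 new=(6,7) → add node 1 parent=0 cost=5
2. q=(18,21) nearest=1 d=14 new=(11,12) → add node 2 parent=1 cost=10
3. q=(25,35) nearest=2 d=23 new=(16,17) → blocked by [16,24]×[12,18], reject
4. q=(11,36) nearest=2 d=24 new=(11,17) → add node 3 parent=2 cost=15
5. q=(7,23) nearest=3 d=6 new=(7,22) → add node 4 parent=3 cost=20
6. q=(3,33) nearest=4 d=11 new=(3,27) → add node 5 parent=4 cost=25
7. q=(27,34) nearest=3 d=17 new=(16,22) → add node 6 parent=3 cost=20

Parent of node 6: 3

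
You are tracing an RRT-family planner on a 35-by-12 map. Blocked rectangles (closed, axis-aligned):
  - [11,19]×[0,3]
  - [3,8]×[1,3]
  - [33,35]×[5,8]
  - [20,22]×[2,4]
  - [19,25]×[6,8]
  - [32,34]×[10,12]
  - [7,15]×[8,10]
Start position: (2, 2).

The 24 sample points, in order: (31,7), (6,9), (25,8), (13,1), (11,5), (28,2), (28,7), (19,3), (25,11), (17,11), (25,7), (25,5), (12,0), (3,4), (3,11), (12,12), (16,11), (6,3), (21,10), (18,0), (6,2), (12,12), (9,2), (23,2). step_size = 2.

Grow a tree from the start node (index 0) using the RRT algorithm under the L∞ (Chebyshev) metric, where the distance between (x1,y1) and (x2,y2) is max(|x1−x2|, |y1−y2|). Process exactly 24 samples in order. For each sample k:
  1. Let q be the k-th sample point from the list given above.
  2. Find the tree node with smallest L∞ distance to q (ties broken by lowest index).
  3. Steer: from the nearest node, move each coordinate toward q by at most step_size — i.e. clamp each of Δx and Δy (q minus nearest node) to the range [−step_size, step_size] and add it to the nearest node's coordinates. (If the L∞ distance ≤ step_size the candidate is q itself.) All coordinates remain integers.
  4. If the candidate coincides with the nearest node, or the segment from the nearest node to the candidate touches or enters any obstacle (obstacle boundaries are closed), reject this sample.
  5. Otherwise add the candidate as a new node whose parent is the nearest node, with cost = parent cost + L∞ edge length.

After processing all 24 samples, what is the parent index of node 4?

1. q=(31,7) nearest=0 d=29 new=(4,4) → blocked by [3,8]×[1,3], reject
2. q=(6,9) nearest=0 d=7 new=(4,4) → blocked by [3,8]×[1,3], reject
3. q=(25,8) nearest=0 d=23 new=(4,4) → blocked by [3,8]×[1,3], reject
4. q=(13,1) nearest=0 d=11 new=(4,1) → blocked by [3,8]×[1,3], reject
5. q=(11,5) nearest=0 d=9 new=(4,4) → blocked by [3,8]×[1,3], reject
6. q=(28,2) nearest=0 d=26 new=(4,2) → blocked by [3,8]×[1,3], reject
7. q=(28,7) nearest=0 d=26 new=(4,4) → blocked by [3,8]×[1,3], reject
8. q=(19,3) nearest=0 d=17 new=(4,3) → blocked by [3,8]×[1,3], reject
9. q=(25,11) nearest=0 d=23 new=(4,4) → blocked by [3,8]×[1,3], reject
10. q=(17,11) nearest=0 d=15 new=(4,4) → blocked by [3,8]×[1,3], reject
11. q=(25,7) nearest=0 d=23 new=(4,4) → blocked by [3,8]×[1,3], reject
12. q=(25,5) nearest=0 d=23 new=(4,4) → blocked by [3,8]×[1,3], reject
13. q=(12,0) nearest=0 d=10 new=(4,0) → blocked by [3,8]×[1,3], reject
14. q=(3,4) nearest=0 d=2 new=(3,4) → add node 1 parent=0 cost=2
15. q=(3,11) nearest=1 d=7 new=(3,6) → add node 2 parent=1 cost=4
16. q=(12,12) nearest=1 d=9 new=(5,6) → add node 3 parent=1 cost=4
17. q=(16,11) nearest=3 d=11 new=(7,8) → blocked by [7,15]×[8,10], reject
18. q=(6,3) nearest=1 d=3 new=(5,3) → blocked by [3,8]×[1,3], reject
19. q=(21,10) nearest=3 d=16 new=(7,8) → blocked by [7,15]×[8,10], reject
20. q=(18,0) nearest=3 d=13 new=(7,4) → add node 4 parent=3 cost=6
21. q=(6,2) nearest=4 d=2 new=(6,2) → blocked by [3,8]×[1,3], reject
22. q=(12,12) nearest=3 d=7 new=(7,8) → blocked by [7,15]×[8,10], reject
23. q=(9,2) nearest=4 d=2 new=(9,2) → blocked by [3,8]×[1,3], reject
24. q=(23,2) nearest=4 d=16 new=(9,2) → blocked by [3,8]×[1,3], reject

Parent of node 4: 3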